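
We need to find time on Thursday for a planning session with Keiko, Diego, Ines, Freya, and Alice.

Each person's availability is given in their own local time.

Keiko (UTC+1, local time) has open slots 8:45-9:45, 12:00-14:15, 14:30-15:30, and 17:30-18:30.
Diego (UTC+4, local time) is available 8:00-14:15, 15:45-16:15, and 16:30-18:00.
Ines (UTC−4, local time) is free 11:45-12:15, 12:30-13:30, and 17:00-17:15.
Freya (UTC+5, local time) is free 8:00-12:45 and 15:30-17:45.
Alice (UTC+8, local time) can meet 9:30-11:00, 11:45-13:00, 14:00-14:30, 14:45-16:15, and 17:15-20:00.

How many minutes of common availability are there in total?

0 minutes

Keiko → UTC: 07:45–08:45, 11:00–13:15, 13:30–14:30, 16:30–17:30.
Diego → UTC: 04:00–10:15, 11:45–12:15, 12:30–14:00.
Ines → UTC: 15:45–16:15, 16:30–17:30, 21:00–21:15.
Freya → UTC: 03:00–07:45, 10:30–12:45.
Alice → UTC: 01:30–03:00, 03:45–05:00, 06:00–06:30, 06:45–08:15, 09:15–12:00.
Keiko ∩ Diego: 07:45–08:45, 11:45–12:15, 12:30–13:15, 13:30–14:00.
Keiko ∩ Diego ∩ Ines: (none).
Keiko ∩ Diego ∩ Ines ∩ Freya: (none).
Keiko ∩ Diego ∩ Ines ∩ Freya ∩ Alice: (none).
Total common minutes: 0.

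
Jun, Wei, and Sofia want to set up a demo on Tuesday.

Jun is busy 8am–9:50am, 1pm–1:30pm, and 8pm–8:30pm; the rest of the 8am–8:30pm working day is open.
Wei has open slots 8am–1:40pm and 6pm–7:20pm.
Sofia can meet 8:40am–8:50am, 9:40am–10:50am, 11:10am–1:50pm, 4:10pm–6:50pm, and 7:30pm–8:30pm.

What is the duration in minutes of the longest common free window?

110 minutes

Jun free within 08:00–20:30: 09:50–13:00, 13:30–20:00.
Jun ∩ Wei: 09:50–13:00, 13:30–13:40, 18:00–19:20.
Jun ∩ Wei ∩ Sofia: 09:50–10:50, 11:10–13:00, 13:30–13:40, 18:00–18:50.
Common window lengths: 60, 110, 10, 50 min; longest is 110.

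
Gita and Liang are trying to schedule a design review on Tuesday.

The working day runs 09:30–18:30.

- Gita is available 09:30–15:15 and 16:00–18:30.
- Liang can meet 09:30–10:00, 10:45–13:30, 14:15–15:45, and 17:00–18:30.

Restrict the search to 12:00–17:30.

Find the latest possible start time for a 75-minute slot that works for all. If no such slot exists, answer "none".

12:15

Gita ∩ Liang: 09:30–10:00, 10:45–13:30, 14:15–15:15, 17:00–18:30.
Restricted to 12:00–17:30: 12:00–13:30, 14:15–15:15, 17:00–17:30.
Windows ≥ 75 min: 12:00–13:30.
Latest start in the last window 12:00–13:30 is 13:30 − 75 min = 12:15.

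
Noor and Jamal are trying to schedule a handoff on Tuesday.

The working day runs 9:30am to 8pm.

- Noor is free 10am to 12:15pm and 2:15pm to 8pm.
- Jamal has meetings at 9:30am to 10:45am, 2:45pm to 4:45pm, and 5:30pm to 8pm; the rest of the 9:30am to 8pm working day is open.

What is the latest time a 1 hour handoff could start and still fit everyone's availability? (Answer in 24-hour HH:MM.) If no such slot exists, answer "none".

Jamal free within 09:30–20:00: 10:45–14:45, 16:45–17:30.
Noor ∩ Jamal: 10:45–12:15, 14:15–14:45, 16:45–17:30.
Windows ≥ 60 min: 10:45–12:15.
Latest start in the last window 10:45–12:15 is 12:15 − 60 min = 11:15.

11:15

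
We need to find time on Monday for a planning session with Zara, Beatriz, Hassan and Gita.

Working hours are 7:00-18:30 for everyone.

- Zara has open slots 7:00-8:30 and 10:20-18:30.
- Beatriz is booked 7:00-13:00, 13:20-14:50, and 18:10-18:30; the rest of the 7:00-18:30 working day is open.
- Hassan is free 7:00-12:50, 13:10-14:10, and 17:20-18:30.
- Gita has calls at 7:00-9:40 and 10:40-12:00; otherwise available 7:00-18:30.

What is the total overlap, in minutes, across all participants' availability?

Beatriz free within 07:00–18:30: 13:00–13:20, 14:50–18:10.
Gita free within 07:00–18:30: 09:40–10:40, 12:00–18:30.
Zara ∩ Beatriz: 13:00–13:20, 14:50–18:10.
Zara ∩ Beatriz ∩ Hassan: 13:10–13:20, 17:20–18:10.
Zara ∩ Beatriz ∩ Hassan ∩ Gita: 13:10–13:20, 17:20–18:10.
Total common minutes: 10 + 50 = 60.

60 minutes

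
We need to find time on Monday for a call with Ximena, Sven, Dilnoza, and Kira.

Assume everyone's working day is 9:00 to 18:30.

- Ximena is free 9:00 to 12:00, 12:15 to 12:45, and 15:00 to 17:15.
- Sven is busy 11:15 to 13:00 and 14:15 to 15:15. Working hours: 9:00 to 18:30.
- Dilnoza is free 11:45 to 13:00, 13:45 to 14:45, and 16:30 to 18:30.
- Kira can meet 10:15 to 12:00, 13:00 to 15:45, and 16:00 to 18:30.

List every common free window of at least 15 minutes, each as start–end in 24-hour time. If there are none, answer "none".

16:30–17:15

Sven free within 09:00–18:30: 09:00–11:15, 13:00–14:15, 15:15–18:30.
Ximena ∩ Sven: 09:00–11:15, 15:15–17:15.
Ximena ∩ Sven ∩ Dilnoza: 16:30–17:15.
Ximena ∩ Sven ∩ Dilnoza ∩ Kira: 16:30–17:15.
Windows ≥ 15 min: 16:30–17:15.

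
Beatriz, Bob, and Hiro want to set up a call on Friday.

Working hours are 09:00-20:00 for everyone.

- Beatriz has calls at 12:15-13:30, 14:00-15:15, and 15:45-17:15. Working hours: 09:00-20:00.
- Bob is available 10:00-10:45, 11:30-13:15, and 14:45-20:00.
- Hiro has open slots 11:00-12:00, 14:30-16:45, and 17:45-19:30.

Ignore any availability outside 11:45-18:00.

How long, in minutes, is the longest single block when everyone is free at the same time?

Beatriz free within 09:00–20:00: 09:00–12:15, 13:30–14:00, 15:15–15:45, 17:15–20:00.
Beatriz ∩ Bob: 10:00–10:45, 11:30–12:15, 15:15–15:45, 17:15–20:00.
Beatriz ∩ Bob ∩ Hiro: 11:30–12:00, 15:15–15:45, 17:45–19:30.
Restricted to 11:45–18:00: 11:45–12:00, 15:15–15:45, 17:45–18:00.
Common window lengths: 15, 30, 15 min; longest is 30.

30 minutes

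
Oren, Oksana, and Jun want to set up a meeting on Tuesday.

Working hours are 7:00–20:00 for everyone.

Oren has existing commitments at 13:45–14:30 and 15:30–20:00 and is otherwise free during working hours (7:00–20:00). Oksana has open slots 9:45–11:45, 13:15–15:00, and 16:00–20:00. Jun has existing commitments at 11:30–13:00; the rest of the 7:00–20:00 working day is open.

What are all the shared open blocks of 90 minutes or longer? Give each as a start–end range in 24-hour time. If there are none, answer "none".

09:45–11:30

Oren free within 07:00–20:00: 07:00–13:45, 14:30–15:30.
Jun free within 07:00–20:00: 07:00–11:30, 13:00–20:00.
Oren ∩ Oksana: 09:45–11:45, 13:15–13:45, 14:30–15:00.
Oren ∩ Oksana ∩ Jun: 09:45–11:30, 13:15–13:45, 14:30–15:00.
Windows ≥ 90 min: 09:45–11:30.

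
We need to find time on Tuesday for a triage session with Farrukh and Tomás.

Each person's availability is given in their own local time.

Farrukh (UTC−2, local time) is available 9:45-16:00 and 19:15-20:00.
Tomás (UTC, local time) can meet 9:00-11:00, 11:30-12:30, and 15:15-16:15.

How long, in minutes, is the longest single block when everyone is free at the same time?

60 minutes

Farrukh → UTC: 11:45–18:00, 21:15–22:00.
Tomás → UTC: 09:00–11:00, 11:30–12:30, 15:15–16:15.
Farrukh ∩ Tomás: 11:45–12:30, 15:15–16:15.
Common window lengths: 45, 60 min; longest is 60.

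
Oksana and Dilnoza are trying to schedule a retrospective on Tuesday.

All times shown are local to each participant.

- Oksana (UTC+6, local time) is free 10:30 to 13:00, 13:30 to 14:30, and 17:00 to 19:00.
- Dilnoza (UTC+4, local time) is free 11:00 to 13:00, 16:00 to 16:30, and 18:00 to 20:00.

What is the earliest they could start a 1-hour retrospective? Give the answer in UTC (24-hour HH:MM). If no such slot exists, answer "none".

07:30

Oksana → UTC: 04:30–07:00, 07:30–08:30, 11:00–13:00.
Dilnoza → UTC: 07:00–09:00, 12:00–12:30, 14:00–16:00.
Oksana ∩ Dilnoza: 07:30–08:30, 12:00–12:30.
Windows ≥ 60 min: 07:30–08:30.
Earliest such window starts at 07:30.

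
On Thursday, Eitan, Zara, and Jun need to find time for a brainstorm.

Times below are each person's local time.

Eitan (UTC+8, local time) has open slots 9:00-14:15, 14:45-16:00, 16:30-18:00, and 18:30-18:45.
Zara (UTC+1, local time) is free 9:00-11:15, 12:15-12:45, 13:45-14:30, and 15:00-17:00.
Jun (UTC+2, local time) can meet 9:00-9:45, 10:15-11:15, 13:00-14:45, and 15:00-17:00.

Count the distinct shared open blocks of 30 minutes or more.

Eitan → UTC: 01:00–06:15, 06:45–08:00, 08:30–10:00, 10:30–10:45.
Zara → UTC: 08:00–10:15, 11:15–11:45, 12:45–13:30, 14:00–16:00.
Jun → UTC: 07:00–07:45, 08:15–09:15, 11:00–12:45, 13:00–15:00.
Eitan ∩ Zara: 08:30–10:00.
Eitan ∩ Zara ∩ Jun: 08:30–09:15.
Windows ≥ 30 min: 08:30–09:15.
That's 1 window.

1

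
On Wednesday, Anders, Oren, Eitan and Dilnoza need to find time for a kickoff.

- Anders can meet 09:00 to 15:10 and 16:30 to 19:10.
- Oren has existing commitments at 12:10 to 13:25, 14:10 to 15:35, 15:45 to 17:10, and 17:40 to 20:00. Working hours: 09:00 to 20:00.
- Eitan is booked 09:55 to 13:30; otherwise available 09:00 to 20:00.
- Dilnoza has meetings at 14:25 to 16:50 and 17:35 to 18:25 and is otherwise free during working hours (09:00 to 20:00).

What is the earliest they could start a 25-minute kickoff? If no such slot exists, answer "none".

09:00

Oren free within 09:00–20:00: 09:00–12:10, 13:25–14:10, 15:35–15:45, 17:10–17:40.
Eitan free within 09:00–20:00: 09:00–09:55, 13:30–20:00.
Dilnoza free within 09:00–20:00: 09:00–14:25, 16:50–17:35, 18:25–20:00.
Anders ∩ Oren: 09:00–12:10, 13:25–14:10, 17:10–17:40.
Anders ∩ Oren ∩ Eitan: 09:00–09:55, 13:30–14:10, 17:10–17:40.
Anders ∩ Oren ∩ Eitan ∩ Dilnoza: 09:00–09:55, 13:30–14:10, 17:10–17:35.
Windows ≥ 25 min: 09:00–09:55, 13:30–14:10, 17:10–17:35.
Earliest such window starts at 09:00.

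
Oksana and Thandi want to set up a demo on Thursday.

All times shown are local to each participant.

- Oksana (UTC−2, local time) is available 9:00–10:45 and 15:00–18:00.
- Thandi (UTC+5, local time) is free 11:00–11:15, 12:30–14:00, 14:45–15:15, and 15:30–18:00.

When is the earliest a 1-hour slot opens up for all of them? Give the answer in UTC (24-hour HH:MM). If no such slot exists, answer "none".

11:00

Oksana → UTC: 11:00–12:45, 17:00–20:00.
Thandi → UTC: 06:00–06:15, 07:30–09:00, 09:45–10:15, 10:30–13:00.
Oksana ∩ Thandi: 11:00–12:45.
Windows ≥ 60 min: 11:00–12:45.
Earliest such window starts at 11:00.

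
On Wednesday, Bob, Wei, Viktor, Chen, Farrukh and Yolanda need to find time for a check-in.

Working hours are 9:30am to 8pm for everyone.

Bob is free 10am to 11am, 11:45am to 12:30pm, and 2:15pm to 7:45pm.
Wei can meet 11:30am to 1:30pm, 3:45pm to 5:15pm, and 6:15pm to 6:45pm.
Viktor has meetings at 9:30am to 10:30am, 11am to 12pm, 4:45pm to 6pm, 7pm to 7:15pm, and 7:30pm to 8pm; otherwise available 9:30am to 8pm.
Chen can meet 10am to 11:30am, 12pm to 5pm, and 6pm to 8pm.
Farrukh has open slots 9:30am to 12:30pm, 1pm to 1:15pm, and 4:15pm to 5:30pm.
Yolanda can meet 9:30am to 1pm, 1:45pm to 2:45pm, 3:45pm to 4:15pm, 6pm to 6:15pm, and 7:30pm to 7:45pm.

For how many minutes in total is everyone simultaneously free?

Viktor free within 09:30–20:00: 10:30–11:00, 12:00–16:45, 18:00–19:00, 19:15–19:30.
Bob ∩ Wei: 11:45–12:30, 15:45–17:15, 18:15–18:45.
Bob ∩ Wei ∩ Viktor: 12:00–12:30, 15:45–16:45, 18:15–18:45.
Bob ∩ Wei ∩ Viktor ∩ Chen: 12:00–12:30, 15:45–16:45, 18:15–18:45.
Bob ∩ Wei ∩ Viktor ∩ Chen ∩ Farrukh: 12:00–12:30, 16:15–16:45.
Bob ∩ Wei ∩ Viktor ∩ Chen ∩ Farrukh ∩ Yolanda: 12:00–12:30.
Total common minutes: 30.

30 minutes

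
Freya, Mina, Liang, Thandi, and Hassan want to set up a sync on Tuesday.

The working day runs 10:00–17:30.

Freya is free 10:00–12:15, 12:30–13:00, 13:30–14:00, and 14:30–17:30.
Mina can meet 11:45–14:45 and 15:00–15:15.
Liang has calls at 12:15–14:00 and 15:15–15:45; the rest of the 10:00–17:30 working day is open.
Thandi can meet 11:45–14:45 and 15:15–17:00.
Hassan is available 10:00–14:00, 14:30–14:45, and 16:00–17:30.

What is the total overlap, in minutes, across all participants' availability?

Liang free within 10:00–17:30: 10:00–12:15, 14:00–15:15, 15:45–17:30.
Freya ∩ Mina: 11:45–12:15, 12:30–13:00, 13:30–14:00, 14:30–14:45, 15:00–15:15.
Freya ∩ Mina ∩ Liang: 11:45–12:15, 14:30–14:45, 15:00–15:15.
Freya ∩ Mina ∩ Liang ∩ Thandi: 11:45–12:15, 14:30–14:45.
Freya ∩ Mina ∩ Liang ∩ Thandi ∩ Hassan: 11:45–12:15, 14:30–14:45.
Total common minutes: 30 + 15 = 45.

45 minutes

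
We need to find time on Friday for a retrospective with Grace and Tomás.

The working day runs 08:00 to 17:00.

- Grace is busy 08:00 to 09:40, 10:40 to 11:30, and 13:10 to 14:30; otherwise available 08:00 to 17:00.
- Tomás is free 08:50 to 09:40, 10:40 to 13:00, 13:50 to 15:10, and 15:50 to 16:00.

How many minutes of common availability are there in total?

140 minutes

Grace free within 08:00–17:00: 09:40–10:40, 11:30–13:10, 14:30–17:00.
Grace ∩ Tomás: 11:30–13:00, 14:30–15:10, 15:50–16:00.
Total common minutes: 90 + 40 + 10 = 140.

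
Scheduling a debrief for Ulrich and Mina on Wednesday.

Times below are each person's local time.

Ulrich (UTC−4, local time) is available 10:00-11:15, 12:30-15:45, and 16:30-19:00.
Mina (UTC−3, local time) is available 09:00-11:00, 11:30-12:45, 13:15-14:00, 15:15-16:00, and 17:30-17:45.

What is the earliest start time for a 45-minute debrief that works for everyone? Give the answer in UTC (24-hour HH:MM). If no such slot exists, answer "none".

Ulrich → UTC: 14:00–15:15, 16:30–19:45, 20:30–23:00.
Mina → UTC: 12:00–14:00, 14:30–15:45, 16:15–17:00, 18:15–19:00, 20:30–20:45.
Ulrich ∩ Mina: 14:30–15:15, 16:30–17:00, 18:15–19:00, 20:30–20:45.
Windows ≥ 45 min: 14:30–15:15, 18:15–19:00.
Earliest such window starts at 14:30.

14:30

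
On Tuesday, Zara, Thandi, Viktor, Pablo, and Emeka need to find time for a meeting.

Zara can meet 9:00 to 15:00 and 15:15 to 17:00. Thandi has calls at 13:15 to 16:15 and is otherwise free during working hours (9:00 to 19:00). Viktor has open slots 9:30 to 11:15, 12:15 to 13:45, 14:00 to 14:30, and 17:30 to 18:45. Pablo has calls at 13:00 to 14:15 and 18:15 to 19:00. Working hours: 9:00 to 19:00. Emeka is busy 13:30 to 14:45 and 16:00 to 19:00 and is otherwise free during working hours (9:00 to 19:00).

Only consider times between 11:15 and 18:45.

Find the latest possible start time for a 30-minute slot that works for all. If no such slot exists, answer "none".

12:30

Thandi free within 09:00–19:00: 09:00–13:15, 16:15–19:00.
Pablo free within 09:00–19:00: 09:00–13:00, 14:15–18:15.
Emeka free within 09:00–19:00: 09:00–13:30, 14:45–16:00.
Zara ∩ Thandi: 09:00–13:15, 16:15–17:00.
Zara ∩ Thandi ∩ Viktor: 09:30–11:15, 12:15–13:15.
Zara ∩ Thandi ∩ Viktor ∩ Pablo: 09:30–11:15, 12:15–13:00.
Zara ∩ Thandi ∩ Viktor ∩ Pablo ∩ Emeka: 09:30–11:15, 12:15–13:00.
Restricted to 11:15–18:45: 12:15–13:00.
Windows ≥ 30 min: 12:15–13:00.
Latest start in the last window 12:15–13:00 is 13:00 − 30 min = 12:30.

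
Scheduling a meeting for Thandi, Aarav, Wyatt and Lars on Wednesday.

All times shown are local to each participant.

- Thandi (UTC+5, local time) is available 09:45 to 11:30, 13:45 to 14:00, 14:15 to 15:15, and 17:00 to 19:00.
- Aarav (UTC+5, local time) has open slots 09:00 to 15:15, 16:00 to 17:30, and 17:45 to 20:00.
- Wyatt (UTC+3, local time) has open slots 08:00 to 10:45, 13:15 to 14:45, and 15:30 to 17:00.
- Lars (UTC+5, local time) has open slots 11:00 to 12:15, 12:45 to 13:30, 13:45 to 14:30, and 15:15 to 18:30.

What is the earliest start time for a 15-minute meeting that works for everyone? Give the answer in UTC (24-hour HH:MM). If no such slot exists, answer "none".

06:00

Thandi → UTC: 04:45–06:30, 08:45–09:00, 09:15–10:15, 12:00–14:00.
Aarav → UTC: 04:00–10:15, 11:00–12:30, 12:45–15:00.
Wyatt → UTC: 05:00–07:45, 10:15–11:45, 12:30–14:00.
Lars → UTC: 06:00–07:15, 07:45–08:30, 08:45–09:30, 10:15–13:30.
Thandi ∩ Aarav: 04:45–06:30, 08:45–09:00, 09:15–10:15, 12:00–12:30, 12:45–14:00.
Thandi ∩ Aarav ∩ Wyatt: 05:00–06:30, 12:45–14:00.
Thandi ∩ Aarav ∩ Wyatt ∩ Lars: 06:00–06:30, 12:45–13:30.
Windows ≥ 15 min: 06:00–06:30, 12:45–13:30.
Earliest such window starts at 06:00.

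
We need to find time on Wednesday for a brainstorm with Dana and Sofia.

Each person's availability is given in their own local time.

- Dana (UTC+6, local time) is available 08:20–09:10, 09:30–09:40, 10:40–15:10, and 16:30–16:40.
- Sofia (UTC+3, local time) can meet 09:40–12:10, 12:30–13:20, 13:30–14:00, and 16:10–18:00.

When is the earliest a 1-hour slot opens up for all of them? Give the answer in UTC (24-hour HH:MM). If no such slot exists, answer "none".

06:40

Dana → UTC: 02:20–03:10, 03:30–03:40, 04:40–09:10, 10:30–10:40.
Sofia → UTC: 06:40–09:10, 09:30–10:20, 10:30–11:00, 13:10–15:00.
Dana ∩ Sofia: 06:40–09:10, 10:30–10:40.
Windows ≥ 60 min: 06:40–09:10.
Earliest such window starts at 06:40.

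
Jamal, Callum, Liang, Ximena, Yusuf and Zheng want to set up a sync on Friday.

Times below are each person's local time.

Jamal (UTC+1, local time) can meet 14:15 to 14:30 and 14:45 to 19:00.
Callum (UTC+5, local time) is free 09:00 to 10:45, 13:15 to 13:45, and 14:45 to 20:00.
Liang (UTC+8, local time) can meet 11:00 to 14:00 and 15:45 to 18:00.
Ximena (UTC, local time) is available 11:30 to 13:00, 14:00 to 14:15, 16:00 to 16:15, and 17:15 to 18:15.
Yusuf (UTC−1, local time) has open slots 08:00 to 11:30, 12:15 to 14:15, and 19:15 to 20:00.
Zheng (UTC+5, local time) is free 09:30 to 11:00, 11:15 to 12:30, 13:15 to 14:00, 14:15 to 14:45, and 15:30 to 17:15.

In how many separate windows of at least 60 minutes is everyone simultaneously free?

Jamal → UTC: 13:15–13:30, 13:45–18:00.
Callum → UTC: 04:00–05:45, 08:15–08:45, 09:45–15:00.
Liang → UTC: 03:00–06:00, 07:45–10:00.
Ximena → UTC: 11:30–13:00, 14:00–14:15, 16:00–16:15, 17:15–18:15.
Yusuf → UTC: 09:00–12:30, 13:15–15:15, 20:15–21:00.
Zheng → UTC: 04:30–06:00, 06:15–07:30, 08:15–09:00, 09:15–09:45, 10:30–12:15.
Jamal ∩ Callum: 13:15–13:30, 13:45–15:00.
Jamal ∩ Callum ∩ Liang: (none).
Jamal ∩ Callum ∩ Liang ∩ Ximena: (none).
Jamal ∩ Callum ∩ Liang ∩ Ximena ∩ Yusuf: (none).
Jamal ∩ Callum ∩ Liang ∩ Ximena ∩ Yusuf ∩ Zheng: (none).
Windows ≥ 60 min: (none).
That's 0 windows.

0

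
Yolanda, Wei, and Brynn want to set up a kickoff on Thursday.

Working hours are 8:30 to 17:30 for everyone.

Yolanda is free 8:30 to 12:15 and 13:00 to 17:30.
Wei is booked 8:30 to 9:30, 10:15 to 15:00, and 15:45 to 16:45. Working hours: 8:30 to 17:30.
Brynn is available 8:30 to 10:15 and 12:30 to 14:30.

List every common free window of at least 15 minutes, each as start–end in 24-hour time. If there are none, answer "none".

Wei free within 08:30–17:30: 09:30–10:15, 15:00–15:45, 16:45–17:30.
Yolanda ∩ Wei: 09:30–10:15, 15:00–15:45, 16:45–17:30.
Yolanda ∩ Wei ∩ Brynn: 09:30–10:15.
Windows ≥ 15 min: 09:30–10:15.

09:30–10:15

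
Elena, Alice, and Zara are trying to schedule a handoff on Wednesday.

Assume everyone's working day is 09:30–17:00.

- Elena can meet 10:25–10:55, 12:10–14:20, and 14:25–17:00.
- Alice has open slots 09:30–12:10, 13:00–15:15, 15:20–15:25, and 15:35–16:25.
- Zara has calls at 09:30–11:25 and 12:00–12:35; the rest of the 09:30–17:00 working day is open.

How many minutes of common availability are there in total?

Zara free within 09:30–17:00: 11:25–12:00, 12:35–17:00.
Elena ∩ Alice: 10:25–10:55, 13:00–14:20, 14:25–15:15, 15:20–15:25, 15:35–16:25.
Elena ∩ Alice ∩ Zara: 13:00–14:20, 14:25–15:15, 15:20–15:25, 15:35–16:25.
Total common minutes: 80 + 50 + 5 + 50 = 185.

185 minutes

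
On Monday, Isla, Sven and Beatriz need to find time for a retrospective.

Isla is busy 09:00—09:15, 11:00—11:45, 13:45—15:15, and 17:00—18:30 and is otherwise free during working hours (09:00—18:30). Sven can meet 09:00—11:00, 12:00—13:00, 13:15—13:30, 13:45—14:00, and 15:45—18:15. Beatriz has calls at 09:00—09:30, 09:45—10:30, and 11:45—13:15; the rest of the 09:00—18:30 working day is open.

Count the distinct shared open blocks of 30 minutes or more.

2

Isla free within 09:00–18:30: 09:15–11:00, 11:45–13:45, 15:15–17:00.
Beatriz free within 09:00–18:30: 09:30–09:45, 10:30–11:45, 13:15–18:30.
Isla ∩ Sven: 09:15–11:00, 12:00–13:00, 13:15–13:30, 15:45–17:00.
Isla ∩ Sven ∩ Beatriz: 09:30–09:45, 10:30–11:00, 13:15–13:30, 15:45–17:00.
Windows ≥ 30 min: 10:30–11:00, 15:45–17:00.
That's 2 windows.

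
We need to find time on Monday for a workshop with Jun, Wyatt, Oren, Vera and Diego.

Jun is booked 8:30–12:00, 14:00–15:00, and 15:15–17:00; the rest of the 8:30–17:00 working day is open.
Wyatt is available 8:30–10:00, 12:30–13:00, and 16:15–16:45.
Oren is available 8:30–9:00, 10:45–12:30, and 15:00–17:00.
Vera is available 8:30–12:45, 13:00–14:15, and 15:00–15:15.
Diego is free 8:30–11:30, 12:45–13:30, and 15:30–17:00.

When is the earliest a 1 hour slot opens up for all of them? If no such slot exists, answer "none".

Jun free within 08:30–17:00: 12:00–14:00, 15:00–15:15.
Jun ∩ Wyatt: 12:30–13:00.
Jun ∩ Wyatt ∩ Oren: (none).
Jun ∩ Wyatt ∩ Oren ∩ Vera: (none).
Jun ∩ Wyatt ∩ Oren ∩ Vera ∩ Diego: (none).
Windows ≥ 60 min: (none).

none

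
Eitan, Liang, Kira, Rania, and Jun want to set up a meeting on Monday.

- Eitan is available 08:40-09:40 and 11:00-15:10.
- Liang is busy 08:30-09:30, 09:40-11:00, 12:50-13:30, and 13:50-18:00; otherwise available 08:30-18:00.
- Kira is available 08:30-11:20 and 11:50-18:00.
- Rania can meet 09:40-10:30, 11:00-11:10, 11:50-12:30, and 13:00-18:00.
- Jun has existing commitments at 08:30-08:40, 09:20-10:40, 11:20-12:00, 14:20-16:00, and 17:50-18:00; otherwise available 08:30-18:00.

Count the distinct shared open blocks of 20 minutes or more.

2

Liang free within 08:30–18:00: 09:30–09:40, 11:00–12:50, 13:30–13:50.
Jun free within 08:30–18:00: 08:40–09:20, 10:40–11:20, 12:00–14:20, 16:00–17:50.
Eitan ∩ Liang: 09:30–09:40, 11:00–12:50, 13:30–13:50.
Eitan ∩ Liang ∩ Kira: 09:30–09:40, 11:00–11:20, 11:50–12:50, 13:30–13:50.
Eitan ∩ Liang ∩ Kira ∩ Rania: 11:00–11:10, 11:50–12:30, 13:30–13:50.
Eitan ∩ Liang ∩ Kira ∩ Rania ∩ Jun: 11:00–11:10, 12:00–12:30, 13:30–13:50.
Windows ≥ 20 min: 12:00–12:30, 13:30–13:50.
That's 2 windows.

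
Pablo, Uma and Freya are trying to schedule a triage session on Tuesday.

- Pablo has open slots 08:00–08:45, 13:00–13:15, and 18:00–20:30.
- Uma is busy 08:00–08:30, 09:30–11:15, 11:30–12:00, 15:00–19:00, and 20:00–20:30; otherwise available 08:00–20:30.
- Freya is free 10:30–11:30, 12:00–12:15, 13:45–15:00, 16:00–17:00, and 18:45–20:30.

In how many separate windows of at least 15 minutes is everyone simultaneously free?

1

Uma free within 08:00–20:30: 08:30–09:30, 11:15–11:30, 12:00–15:00, 19:00–20:00.
Pablo ∩ Uma: 08:30–08:45, 13:00–13:15, 19:00–20:00.
Pablo ∩ Uma ∩ Freya: 19:00–20:00.
Windows ≥ 15 min: 19:00–20:00.
That's 1 window.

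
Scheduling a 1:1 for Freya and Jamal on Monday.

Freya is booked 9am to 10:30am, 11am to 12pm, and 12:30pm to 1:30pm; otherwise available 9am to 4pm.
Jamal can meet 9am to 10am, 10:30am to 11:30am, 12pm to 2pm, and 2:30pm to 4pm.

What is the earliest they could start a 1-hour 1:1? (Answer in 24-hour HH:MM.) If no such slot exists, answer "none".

14:30

Freya free within 09:00–16:00: 10:30–11:00, 12:00–12:30, 13:30–16:00.
Freya ∩ Jamal: 10:30–11:00, 12:00–12:30, 13:30–14:00, 14:30–16:00.
Windows ≥ 60 min: 14:30–16:00.
Earliest such window starts at 14:30.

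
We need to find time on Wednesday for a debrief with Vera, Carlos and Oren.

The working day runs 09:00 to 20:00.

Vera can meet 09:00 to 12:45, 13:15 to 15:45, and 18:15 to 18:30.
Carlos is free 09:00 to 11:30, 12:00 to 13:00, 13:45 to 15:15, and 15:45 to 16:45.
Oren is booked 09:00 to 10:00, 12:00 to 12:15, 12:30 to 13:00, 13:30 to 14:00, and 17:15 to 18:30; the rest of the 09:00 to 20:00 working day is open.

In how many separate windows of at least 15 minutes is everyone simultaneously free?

3

Oren free within 09:00–20:00: 10:00–12:00, 12:15–12:30, 13:00–13:30, 14:00–17:15, 18:30–20:00.
Vera ∩ Carlos: 09:00–11:30, 12:00–12:45, 13:45–15:15.
Vera ∩ Carlos ∩ Oren: 10:00–11:30, 12:15–12:30, 14:00–15:15.
Windows ≥ 15 min: 10:00–11:30, 12:15–12:30, 14:00–15:15.
That's 3 windows.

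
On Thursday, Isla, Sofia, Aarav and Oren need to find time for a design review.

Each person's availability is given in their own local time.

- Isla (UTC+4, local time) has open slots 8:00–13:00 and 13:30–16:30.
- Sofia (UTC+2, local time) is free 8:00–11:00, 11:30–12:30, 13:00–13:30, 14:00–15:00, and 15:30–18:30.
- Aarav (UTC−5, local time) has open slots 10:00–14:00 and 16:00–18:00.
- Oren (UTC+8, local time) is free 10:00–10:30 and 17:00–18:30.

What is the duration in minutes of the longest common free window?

Isla → UTC: 04:00–09:00, 09:30–12:30.
Sofia → UTC: 06:00–09:00, 09:30–10:30, 11:00–11:30, 12:00–13:00, 13:30–16:30.
Aarav → UTC: 15:00–19:00, 21:00–23:00.
Oren → UTC: 02:00–02:30, 09:00–10:30.
Isla ∩ Sofia: 06:00–09:00, 09:30–10:30, 11:00–11:30, 12:00–12:30.
Isla ∩ Sofia ∩ Aarav: (none).
Isla ∩ Sofia ∩ Aarav ∩ Oren: (none).
No common window.

0 minutes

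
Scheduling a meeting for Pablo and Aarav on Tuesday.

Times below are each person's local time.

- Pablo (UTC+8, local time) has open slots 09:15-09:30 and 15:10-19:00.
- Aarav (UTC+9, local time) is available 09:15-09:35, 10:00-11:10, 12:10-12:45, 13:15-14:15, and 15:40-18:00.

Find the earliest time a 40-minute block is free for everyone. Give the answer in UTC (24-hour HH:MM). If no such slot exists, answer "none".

Pablo → UTC: 01:15–01:30, 07:10–11:00.
Aarav → UTC: 00:15–00:35, 01:00–02:10, 03:10–03:45, 04:15–05:15, 06:40–09:00.
Pablo ∩ Aarav: 01:15–01:30, 07:10–09:00.
Windows ≥ 40 min: 07:10–09:00.
Earliest such window starts at 07:10.

07:10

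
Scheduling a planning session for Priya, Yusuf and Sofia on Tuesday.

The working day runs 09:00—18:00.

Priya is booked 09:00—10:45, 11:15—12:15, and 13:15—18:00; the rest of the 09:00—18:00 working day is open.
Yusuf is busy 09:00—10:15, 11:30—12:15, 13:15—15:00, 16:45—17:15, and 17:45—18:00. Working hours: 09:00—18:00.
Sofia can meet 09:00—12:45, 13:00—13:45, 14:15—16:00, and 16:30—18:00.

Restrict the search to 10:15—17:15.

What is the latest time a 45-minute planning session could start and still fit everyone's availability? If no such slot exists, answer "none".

none

Priya free within 09:00–18:00: 10:45–11:15, 12:15–13:15.
Yusuf free within 09:00–18:00: 10:15–11:30, 12:15–13:15, 15:00–16:45, 17:15–17:45.
Priya ∩ Yusuf: 10:45–11:15, 12:15–13:15.
Priya ∩ Yusuf ∩ Sofia: 10:45–11:15, 12:15–12:45, 13:00–13:15.
Restricted to 10:15–17:15: 10:45–11:15, 12:15–12:45, 13:00–13:15.
Windows ≥ 45 min: (none).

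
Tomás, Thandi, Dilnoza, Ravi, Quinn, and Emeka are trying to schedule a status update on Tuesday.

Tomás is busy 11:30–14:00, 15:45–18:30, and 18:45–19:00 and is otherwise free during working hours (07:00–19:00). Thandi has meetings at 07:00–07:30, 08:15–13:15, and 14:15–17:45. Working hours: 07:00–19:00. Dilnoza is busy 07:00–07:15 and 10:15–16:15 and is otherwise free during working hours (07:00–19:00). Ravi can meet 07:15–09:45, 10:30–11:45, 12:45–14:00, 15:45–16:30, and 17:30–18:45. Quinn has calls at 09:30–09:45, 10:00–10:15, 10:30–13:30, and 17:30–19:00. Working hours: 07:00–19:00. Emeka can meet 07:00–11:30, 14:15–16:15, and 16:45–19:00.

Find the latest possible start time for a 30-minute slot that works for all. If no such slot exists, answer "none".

Tomás free within 07:00–19:00: 07:00–11:30, 14:00–15:45, 18:30–18:45.
Thandi free within 07:00–19:00: 07:30–08:15, 13:15–14:15, 17:45–19:00.
Dilnoza free within 07:00–19:00: 07:15–10:15, 16:15–19:00.
Quinn free within 07:00–19:00: 07:00–09:30, 09:45–10:00, 10:15–10:30, 13:30–17:30.
Tomás ∩ Thandi: 07:30–08:15, 14:00–14:15, 18:30–18:45.
Tomás ∩ Thandi ∩ Dilnoza: 07:30–08:15, 18:30–18:45.
Tomás ∩ Thandi ∩ Dilnoza ∩ Ravi: 07:30–08:15, 18:30–18:45.
Tomás ∩ Thandi ∩ Dilnoza ∩ Ravi ∩ Quinn: 07:30–08:15.
Tomás ∩ Thandi ∩ Dilnoza ∩ Ravi ∩ Quinn ∩ Emeka: 07:30–08:15.
Windows ≥ 30 min: 07:30–08:15.
Latest start in the last window 07:30–08:15 is 08:15 − 30 min = 07:45.

07:45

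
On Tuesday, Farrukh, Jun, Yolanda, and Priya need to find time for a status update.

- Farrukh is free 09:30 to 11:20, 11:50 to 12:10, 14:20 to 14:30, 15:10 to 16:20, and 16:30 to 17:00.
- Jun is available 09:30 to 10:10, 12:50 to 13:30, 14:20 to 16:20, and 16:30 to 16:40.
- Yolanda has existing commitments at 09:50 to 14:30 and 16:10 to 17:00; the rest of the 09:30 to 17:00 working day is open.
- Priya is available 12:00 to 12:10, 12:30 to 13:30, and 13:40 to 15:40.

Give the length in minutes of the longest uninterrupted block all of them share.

Yolanda free within 09:30–17:00: 09:30–09:50, 14:30–16:10.
Farrukh ∩ Jun: 09:30–10:10, 14:20–14:30, 15:10–16:20, 16:30–16:40.
Farrukh ∩ Jun ∩ Yolanda: 09:30–09:50, 15:10–16:10.
Farrukh ∩ Jun ∩ Yolanda ∩ Priya: 15:10–15:40.
Single common window of 30 minutes.

30 minutes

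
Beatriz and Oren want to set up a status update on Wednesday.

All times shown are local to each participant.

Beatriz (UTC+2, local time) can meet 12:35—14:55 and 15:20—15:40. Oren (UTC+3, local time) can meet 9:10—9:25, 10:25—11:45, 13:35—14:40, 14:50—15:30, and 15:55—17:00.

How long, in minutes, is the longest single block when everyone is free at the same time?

65 minutes

Beatriz → UTC: 10:35–12:55, 13:20–13:40.
Oren → UTC: 06:10–06:25, 07:25–08:45, 10:35–11:40, 11:50–12:30, 12:55–14:00.
Beatriz ∩ Oren: 10:35–11:40, 11:50–12:30, 13:20–13:40.
Common window lengths: 65, 40, 20 min; longest is 65.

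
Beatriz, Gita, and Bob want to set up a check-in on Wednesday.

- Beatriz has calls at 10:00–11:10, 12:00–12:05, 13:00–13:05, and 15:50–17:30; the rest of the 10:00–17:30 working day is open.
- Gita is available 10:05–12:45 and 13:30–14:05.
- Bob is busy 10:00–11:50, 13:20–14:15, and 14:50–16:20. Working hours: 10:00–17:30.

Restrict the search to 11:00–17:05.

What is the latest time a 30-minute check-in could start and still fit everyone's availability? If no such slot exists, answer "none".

Beatriz free within 10:00–17:30: 11:10–12:00, 12:05–13:00, 13:05–15:50.
Bob free within 10:00–17:30: 11:50–13:20, 14:15–14:50, 16:20–17:30.
Beatriz ∩ Gita: 11:10–12:00, 12:05–12:45, 13:30–14:05.
Beatriz ∩ Gita ∩ Bob: 11:50–12:00, 12:05–12:45.
Restricted to 11:00–17:05: 11:50–12:00, 12:05–12:45.
Windows ≥ 30 min: 12:05–12:45.
Latest start in the last window 12:05–12:45 is 12:45 − 30 min = 12:15.

12:15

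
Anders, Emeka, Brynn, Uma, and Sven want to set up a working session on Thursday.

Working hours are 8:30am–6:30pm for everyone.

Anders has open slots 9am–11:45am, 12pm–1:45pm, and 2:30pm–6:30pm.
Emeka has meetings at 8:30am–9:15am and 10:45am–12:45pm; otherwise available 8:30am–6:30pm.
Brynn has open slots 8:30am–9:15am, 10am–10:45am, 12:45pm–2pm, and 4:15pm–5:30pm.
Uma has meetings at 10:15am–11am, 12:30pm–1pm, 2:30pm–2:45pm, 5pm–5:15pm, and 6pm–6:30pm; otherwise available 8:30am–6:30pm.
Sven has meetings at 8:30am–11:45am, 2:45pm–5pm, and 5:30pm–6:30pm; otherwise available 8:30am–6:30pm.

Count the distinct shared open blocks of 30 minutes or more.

Emeka free within 08:30–18:30: 09:15–10:45, 12:45–18:30.
Uma free within 08:30–18:30: 08:30–10:15, 11:00–12:30, 13:00–14:30, 14:45–17:00, 17:15–18:00.
Sven free within 08:30–18:30: 11:45–14:45, 17:00–17:30.
Anders ∩ Emeka: 09:15–10:45, 12:45–13:45, 14:30–18:30.
Anders ∩ Emeka ∩ Brynn: 10:00–10:45, 12:45–13:45, 16:15–17:30.
Anders ∩ Emeka ∩ Brynn ∩ Uma: 10:00–10:15, 13:00–13:45, 16:15–17:00, 17:15–17:30.
Anders ∩ Emeka ∩ Brynn ∩ Uma ∩ Sven: 13:00–13:45, 17:15–17:30.
Windows ≥ 30 min: 13:00–13:45.
That's 1 window.

1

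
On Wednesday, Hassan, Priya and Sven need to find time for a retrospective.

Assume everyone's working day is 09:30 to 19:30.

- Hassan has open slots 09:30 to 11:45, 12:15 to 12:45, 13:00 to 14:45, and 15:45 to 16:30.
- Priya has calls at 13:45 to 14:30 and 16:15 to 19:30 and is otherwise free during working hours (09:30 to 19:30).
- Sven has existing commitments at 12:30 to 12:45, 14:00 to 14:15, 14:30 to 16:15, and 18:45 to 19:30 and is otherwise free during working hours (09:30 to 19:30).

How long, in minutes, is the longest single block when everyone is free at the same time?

135 minutes

Priya free within 09:30–19:30: 09:30–13:45, 14:30–16:15.
Sven free within 09:30–19:30: 09:30–12:30, 12:45–14:00, 14:15–14:30, 16:15–18:45.
Hassan ∩ Priya: 09:30–11:45, 12:15–12:45, 13:00–13:45, 14:30–14:45, 15:45–16:15.
Hassan ∩ Priya ∩ Sven: 09:30–11:45, 12:15–12:30, 13:00–13:45.
Common window lengths: 135, 15, 45 min; longest is 135.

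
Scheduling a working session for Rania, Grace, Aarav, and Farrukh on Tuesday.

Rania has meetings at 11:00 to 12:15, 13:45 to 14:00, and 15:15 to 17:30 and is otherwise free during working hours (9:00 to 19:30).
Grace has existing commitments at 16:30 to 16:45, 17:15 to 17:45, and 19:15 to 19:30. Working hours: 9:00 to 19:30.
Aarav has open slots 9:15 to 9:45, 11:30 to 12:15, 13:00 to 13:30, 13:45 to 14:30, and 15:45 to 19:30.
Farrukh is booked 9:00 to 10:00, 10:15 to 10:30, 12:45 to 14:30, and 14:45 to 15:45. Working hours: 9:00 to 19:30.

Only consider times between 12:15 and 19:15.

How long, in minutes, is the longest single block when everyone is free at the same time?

90 minutes

Rania free within 09:00–19:30: 09:00–11:00, 12:15–13:45, 14:00–15:15, 17:30–19:30.
Grace free within 09:00–19:30: 09:00–16:30, 16:45–17:15, 17:45–19:15.
Farrukh free within 09:00–19:30: 10:00–10:15, 10:30–12:45, 14:30–14:45, 15:45–19:30.
Rania ∩ Grace: 09:00–11:00, 12:15–13:45, 14:00–15:15, 17:45–19:15.
Rania ∩ Grace ∩ Aarav: 09:15–09:45, 13:00–13:30, 14:00–14:30, 17:45–19:15.
Rania ∩ Grace ∩ Aarav ∩ Farrukh: 17:45–19:15.
Restricted to 12:15–19:15: 17:45–19:15.
Single common window of 90 minutes.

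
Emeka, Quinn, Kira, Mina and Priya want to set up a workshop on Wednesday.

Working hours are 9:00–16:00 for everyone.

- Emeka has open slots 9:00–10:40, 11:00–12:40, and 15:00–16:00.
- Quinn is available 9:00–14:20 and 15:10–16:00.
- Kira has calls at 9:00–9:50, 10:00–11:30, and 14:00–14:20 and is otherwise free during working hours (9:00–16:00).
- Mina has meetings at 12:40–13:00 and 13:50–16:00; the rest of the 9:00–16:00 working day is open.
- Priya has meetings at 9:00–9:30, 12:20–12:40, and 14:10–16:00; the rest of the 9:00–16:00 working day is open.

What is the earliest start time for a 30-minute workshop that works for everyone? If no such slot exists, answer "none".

11:30

Kira free within 09:00–16:00: 09:50–10:00, 11:30–14:00, 14:20–16:00.
Mina free within 09:00–16:00: 09:00–12:40, 13:00–13:50.
Priya free within 09:00–16:00: 09:30–12:20, 12:40–14:10.
Emeka ∩ Quinn: 09:00–10:40, 11:00–12:40, 15:10–16:00.
Emeka ∩ Quinn ∩ Kira: 09:50–10:00, 11:30–12:40, 15:10–16:00.
Emeka ∩ Quinn ∩ Kira ∩ Mina: 09:50–10:00, 11:30–12:40.
Emeka ∩ Quinn ∩ Kira ∩ Mina ∩ Priya: 09:50–10:00, 11:30–12:20.
Windows ≥ 30 min: 11:30–12:20.
Earliest such window starts at 11:30.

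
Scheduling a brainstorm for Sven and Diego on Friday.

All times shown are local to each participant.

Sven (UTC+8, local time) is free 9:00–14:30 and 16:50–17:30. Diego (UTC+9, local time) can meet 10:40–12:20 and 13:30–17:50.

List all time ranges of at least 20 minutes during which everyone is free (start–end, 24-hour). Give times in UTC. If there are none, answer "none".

Sven → UTC: 01:00–06:30, 08:50–09:30.
Diego → UTC: 01:40–03:20, 04:30–08:50.
Sven ∩ Diego: 01:40–03:20, 04:30–06:30.
Windows ≥ 20 min: 01:40–03:20, 04:30–06:30.

01:40–03:20, 04:30–06:30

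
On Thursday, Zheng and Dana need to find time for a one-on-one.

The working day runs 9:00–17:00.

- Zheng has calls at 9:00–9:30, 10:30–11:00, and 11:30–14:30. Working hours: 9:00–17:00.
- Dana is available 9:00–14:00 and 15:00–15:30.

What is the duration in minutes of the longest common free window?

Zheng free within 09:00–17:00: 09:30–10:30, 11:00–11:30, 14:30–17:00.
Zheng ∩ Dana: 09:30–10:30, 11:00–11:30, 15:00–15:30.
Common window lengths: 60, 30, 30 min; longest is 60.

60 minutes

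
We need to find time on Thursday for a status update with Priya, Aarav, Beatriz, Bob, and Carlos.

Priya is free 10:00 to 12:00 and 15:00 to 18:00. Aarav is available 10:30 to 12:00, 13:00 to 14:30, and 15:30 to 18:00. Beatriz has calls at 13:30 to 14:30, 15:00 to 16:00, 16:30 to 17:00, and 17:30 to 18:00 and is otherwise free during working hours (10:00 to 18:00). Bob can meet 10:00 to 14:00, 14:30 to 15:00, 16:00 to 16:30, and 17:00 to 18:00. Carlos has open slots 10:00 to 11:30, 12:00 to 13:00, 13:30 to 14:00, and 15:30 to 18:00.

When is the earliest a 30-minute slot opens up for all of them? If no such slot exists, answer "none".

10:30

Beatriz free within 10:00–18:00: 10:00–13:30, 14:30–15:00, 16:00–16:30, 17:00–17:30.
Priya ∩ Aarav: 10:30–12:00, 15:30–18:00.
Priya ∩ Aarav ∩ Beatriz: 10:30–12:00, 16:00–16:30, 17:00–17:30.
Priya ∩ Aarav ∩ Beatriz ∩ Bob: 10:30–12:00, 16:00–16:30, 17:00–17:30.
Priya ∩ Aarav ∩ Beatriz ∩ Bob ∩ Carlos: 10:30–11:30, 16:00–16:30, 17:00–17:30.
Windows ≥ 30 min: 10:30–11:30, 16:00–16:30, 17:00–17:30.
Earliest such window starts at 10:30.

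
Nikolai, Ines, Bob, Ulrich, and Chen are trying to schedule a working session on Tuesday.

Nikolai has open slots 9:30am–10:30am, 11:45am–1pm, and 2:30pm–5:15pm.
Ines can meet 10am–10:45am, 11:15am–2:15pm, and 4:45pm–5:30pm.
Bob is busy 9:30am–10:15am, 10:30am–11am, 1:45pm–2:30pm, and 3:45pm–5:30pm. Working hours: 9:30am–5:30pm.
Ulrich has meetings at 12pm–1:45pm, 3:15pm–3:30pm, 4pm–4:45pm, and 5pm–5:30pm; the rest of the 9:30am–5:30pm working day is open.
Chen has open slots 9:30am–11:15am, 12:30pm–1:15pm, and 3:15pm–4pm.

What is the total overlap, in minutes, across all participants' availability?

Bob free within 09:30–17:30: 10:15–10:30, 11:00–13:45, 14:30–15:45.
Ulrich free within 09:30–17:30: 09:30–12:00, 13:45–15:15, 15:30–16:00, 16:45–17:00.
Nikolai ∩ Ines: 10:00–10:30, 11:45–13:00, 16:45–17:15.
Nikolai ∩ Ines ∩ Bob: 10:15–10:30, 11:45–13:00.
Nikolai ∩ Ines ∩ Bob ∩ Ulrich: 10:15–10:30, 11:45–12:00.
Nikolai ∩ Ines ∩ Bob ∩ Ulrich ∩ Chen: 10:15–10:30.
Total common minutes: 15.

15 minutes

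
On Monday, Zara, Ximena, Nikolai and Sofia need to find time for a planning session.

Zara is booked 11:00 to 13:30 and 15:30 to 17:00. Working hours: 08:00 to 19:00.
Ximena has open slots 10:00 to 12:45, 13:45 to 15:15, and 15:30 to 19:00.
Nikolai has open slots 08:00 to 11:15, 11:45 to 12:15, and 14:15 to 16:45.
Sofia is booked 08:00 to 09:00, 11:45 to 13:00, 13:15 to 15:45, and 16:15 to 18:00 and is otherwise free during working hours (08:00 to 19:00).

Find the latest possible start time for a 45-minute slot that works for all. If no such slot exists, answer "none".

10:15

Zara free within 08:00–19:00: 08:00–11:00, 13:30–15:30, 17:00–19:00.
Sofia free within 08:00–19:00: 09:00–11:45, 13:00–13:15, 15:45–16:15, 18:00–19:00.
Zara ∩ Ximena: 10:00–11:00, 13:45–15:15, 17:00–19:00.
Zara ∩ Ximena ∩ Nikolai: 10:00–11:00, 14:15–15:15.
Zara ∩ Ximena ∩ Nikolai ∩ Sofia: 10:00–11:00.
Windows ≥ 45 min: 10:00–11:00.
Latest start in the last window 10:00–11:00 is 11:00 − 45 min = 10:15.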